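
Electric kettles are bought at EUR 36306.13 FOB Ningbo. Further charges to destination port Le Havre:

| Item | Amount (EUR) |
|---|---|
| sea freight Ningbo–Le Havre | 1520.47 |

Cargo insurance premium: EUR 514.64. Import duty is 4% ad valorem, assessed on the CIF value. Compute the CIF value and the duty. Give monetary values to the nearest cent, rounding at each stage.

CIF value: EUR 38341.24; import duty: EUR 1533.65

CIF = FOB price + freight + insurance
CIF = 36306.13 + 1520.47 + 514.64 = 38341.24
Import duty = 38341.24 × 4% = 1533.65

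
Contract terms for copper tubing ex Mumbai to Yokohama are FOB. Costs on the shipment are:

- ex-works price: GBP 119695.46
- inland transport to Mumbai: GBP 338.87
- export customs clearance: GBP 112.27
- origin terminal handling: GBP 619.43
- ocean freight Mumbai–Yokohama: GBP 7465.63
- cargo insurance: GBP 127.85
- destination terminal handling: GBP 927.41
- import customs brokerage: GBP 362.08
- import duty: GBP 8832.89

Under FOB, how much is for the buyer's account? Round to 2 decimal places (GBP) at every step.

FOB: the seller bears costs until goods are on board at the origin port; the buyer bears freight, insurance and all costs thereafter.
Seller's account: goods 119695.46 + inland to port 338.87 + export clearance 112.27 + origin terminal 619.43 = 120766.03
Buyer's account: freight 7465.63 + insurance 127.85 + destination terminal 927.41 + brokerage 362.08 + duty 8832.89 = 17715.86

Buyer's account: GBP 17715.86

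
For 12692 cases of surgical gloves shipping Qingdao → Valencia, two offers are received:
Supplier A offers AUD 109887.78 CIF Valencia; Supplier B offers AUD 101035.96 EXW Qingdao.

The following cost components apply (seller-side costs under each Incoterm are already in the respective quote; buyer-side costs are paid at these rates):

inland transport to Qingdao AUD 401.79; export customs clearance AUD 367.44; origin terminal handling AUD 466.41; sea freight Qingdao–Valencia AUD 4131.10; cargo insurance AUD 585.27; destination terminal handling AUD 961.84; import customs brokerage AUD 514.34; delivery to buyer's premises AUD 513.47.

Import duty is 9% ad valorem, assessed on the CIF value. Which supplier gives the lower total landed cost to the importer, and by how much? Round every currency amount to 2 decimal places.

Supplier B is cheaper by AUD 3160.79

Supplier A (CIF):
The CIF price already equals the CIF value: 109887.78
Import duty = 109887.78 × 9% = 9889.90
Buyer bears (A): 961.84 + 514.34 + 513.47 = 1989.65
Landed cost (A) = invoice 109887.78 + 1989.65 + duty 9889.90 = 121767.33
Supplier B (EXW):
CIF value = EXW price + inland to port + export clearance + origin terminal + freight + insurance = 101035.96 + 401.79 + 367.44 + 466.41 + 4131.10 + 585.27 = 106987.97
Import duty = 106987.97 × 9% = 9628.92
Buyer bears (B): 401.79 + 367.44 + 466.41 + 4131.10 + 585.27 + 961.84 + 514.34 + 513.47 = 7941.66
Landed cost (B) = invoice 101035.96 + 7941.66 + duty 9628.92 = 118606.54
Difference = |121767.33 − 118606.54| = 3160.79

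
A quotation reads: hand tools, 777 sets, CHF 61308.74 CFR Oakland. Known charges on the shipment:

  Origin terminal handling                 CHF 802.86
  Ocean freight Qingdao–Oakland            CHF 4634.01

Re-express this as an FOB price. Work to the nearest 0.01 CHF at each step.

FOB price: CHF 56674.73

Not relevant to the conversion: origin terminal — on the seller under both CFR and FOB; already in the CFR price and stays in the FOB price.
From CFR to FOB, the seller no longer bears: freight.
FOB price = 61308.74 − 4634.01 = 56674.73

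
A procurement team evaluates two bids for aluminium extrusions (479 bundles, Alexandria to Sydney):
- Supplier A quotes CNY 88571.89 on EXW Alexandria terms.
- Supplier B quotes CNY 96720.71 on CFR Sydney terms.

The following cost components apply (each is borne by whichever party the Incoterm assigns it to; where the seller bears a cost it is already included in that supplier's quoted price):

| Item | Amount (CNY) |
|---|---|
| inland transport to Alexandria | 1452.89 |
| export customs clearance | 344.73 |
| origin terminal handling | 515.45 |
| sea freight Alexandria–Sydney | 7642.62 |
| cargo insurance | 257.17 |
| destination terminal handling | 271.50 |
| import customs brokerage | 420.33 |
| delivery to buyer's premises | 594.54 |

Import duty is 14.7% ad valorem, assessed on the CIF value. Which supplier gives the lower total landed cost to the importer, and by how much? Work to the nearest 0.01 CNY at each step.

Supplier B is cheaper by CNY 2072.48

Supplier A (EXW):
CIF value = EXW price + inland to port + export clearance + origin terminal + freight + insurance = 88571.89 + 1452.89 + 344.73 + 515.45 + 7642.62 + 257.17 = 98784.75
Import duty = 98784.75 × 14.7% = 14521.36
Buyer bears (A): 1452.89 + 344.73 + 515.45 + 7642.62 + 257.17 + 271.50 + 420.33 + 594.54 = 11499.23
Landed cost (A) = invoice 88571.89 + 11499.23 + duty 14521.36 = 114592.48
Supplier B (CFR):
CIF value = CFR price + insurance = 96720.71 + 257.17 = 96977.88
Import duty = 96977.88 × 14.7% = 14255.75
Buyer bears (B): 257.17 + 271.50 + 420.33 + 594.54 = 1543.54
Landed cost (B) = invoice 96720.71 + 1543.54 + duty 14255.75 = 112520.00
Difference = |114592.48 − 112520.00| = 2072.48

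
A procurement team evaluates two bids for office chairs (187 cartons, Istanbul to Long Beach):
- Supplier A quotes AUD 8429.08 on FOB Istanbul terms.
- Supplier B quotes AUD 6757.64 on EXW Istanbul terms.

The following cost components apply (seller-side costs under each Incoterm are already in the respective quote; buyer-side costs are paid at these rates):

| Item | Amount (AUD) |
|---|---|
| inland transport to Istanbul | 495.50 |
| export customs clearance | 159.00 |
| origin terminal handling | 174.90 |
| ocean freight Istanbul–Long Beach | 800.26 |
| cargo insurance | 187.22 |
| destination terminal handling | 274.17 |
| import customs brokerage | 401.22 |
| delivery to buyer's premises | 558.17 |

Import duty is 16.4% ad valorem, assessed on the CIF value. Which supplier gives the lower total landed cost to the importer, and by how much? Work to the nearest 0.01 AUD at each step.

Supplier B is cheaper by AUD 980.14

Supplier A (FOB):
CIF value = FOB price + freight + insurance = 8429.08 + 800.26 + 187.22 = 9416.56
Import duty = 9416.56 × 16.4% = 1544.32
Buyer bears (A): 800.26 + 187.22 + 274.17 + 401.22 + 558.17 = 2221.04
Landed cost (A) = invoice 8429.08 + 2221.04 + duty 1544.32 = 12194.44
Supplier B (EXW):
CIF value = EXW price + inland to port + export clearance + origin terminal + freight + insurance = 6757.64 + 495.50 + 159.00 + 174.90 + 800.26 + 187.22 = 8574.52
Import duty = 8574.52 × 16.4% = 1406.22
Buyer bears (B): 495.50 + 159.00 + 174.90 + 800.26 + 187.22 + 274.17 + 401.22 + 558.17 = 3050.44
Landed cost (B) = invoice 6757.64 + 3050.44 + duty 1406.22 = 11214.30
Difference = |12194.44 − 11214.30| = 980.14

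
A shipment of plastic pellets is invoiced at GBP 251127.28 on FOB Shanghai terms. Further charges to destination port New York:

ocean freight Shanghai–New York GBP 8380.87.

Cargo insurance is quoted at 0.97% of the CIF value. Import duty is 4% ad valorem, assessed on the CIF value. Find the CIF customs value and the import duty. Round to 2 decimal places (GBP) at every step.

CIF value: GBP 262050.04; import duty: GBP 10482.00

Let C be the CIF value. C = FOB price + freight + 0.97% × C
C − 0.97% × C = 251127.28 + 8380.87
0.9903 × C = 259508.15
C = 259508.15 / 0.9903 = 262050.04
Insurance premium = 0.97% × 262050.04 = 2541.89
Import duty = 262050.04 × 4% = 10482.00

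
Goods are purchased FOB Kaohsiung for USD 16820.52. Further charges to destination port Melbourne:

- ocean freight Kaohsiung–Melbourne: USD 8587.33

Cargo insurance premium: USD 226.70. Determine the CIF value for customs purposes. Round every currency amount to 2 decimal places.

CIF = FOB price + freight + insurance
CIF = 16820.52 + 8587.33 + 226.70 = 25634.55

CIF value: USD 25634.55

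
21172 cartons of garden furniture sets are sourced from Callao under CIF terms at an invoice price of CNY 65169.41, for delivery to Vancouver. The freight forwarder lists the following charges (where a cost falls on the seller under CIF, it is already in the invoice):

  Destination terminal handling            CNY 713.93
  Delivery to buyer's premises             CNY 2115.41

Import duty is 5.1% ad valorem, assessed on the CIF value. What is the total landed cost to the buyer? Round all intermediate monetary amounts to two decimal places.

CIF: the seller pays costs through ocean freight and marine insurance to the destination port.
The CIF price already equals the CIF value: 65169.41
Import duty = 65169.41 × 5.1% = 3323.64
Buyer bears: destination terminal 713.93 + delivery 2115.41 + duty 3323.64 = 6152.98
Landed cost = invoice 65169.41 + 6152.98 = 71322.39

Total landed cost: CNY 71322.39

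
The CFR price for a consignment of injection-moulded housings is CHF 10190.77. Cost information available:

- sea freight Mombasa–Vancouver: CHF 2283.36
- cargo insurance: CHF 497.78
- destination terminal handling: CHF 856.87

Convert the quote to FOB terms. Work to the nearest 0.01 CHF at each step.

Not relevant to the conversion: destination terminal, insurance — on the buyer under both terms; not part of either seller's price.
From CFR to FOB, the seller no longer bears: freight.
FOB price = 10190.77 − 2283.36 = 7907.41

FOB price: CHF 7907.41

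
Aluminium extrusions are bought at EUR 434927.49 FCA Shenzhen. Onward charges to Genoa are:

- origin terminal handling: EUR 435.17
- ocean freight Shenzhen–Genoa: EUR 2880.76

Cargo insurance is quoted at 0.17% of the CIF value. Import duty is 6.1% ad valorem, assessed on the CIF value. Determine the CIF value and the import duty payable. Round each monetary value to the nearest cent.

CIF value: EUR 438989.70; import duty: EUR 26778.37

Let C be the CIF value. C = FCA price + pre-shipment costs + freight + 0.17% × C
C − 0.17% × C = 434927.49 + 435.17 + 2880.76
0.9983 × C = 438243.42
C = 438243.42 / 0.9983 = 438989.70
Insurance premium = 0.17% × 438989.70 = 746.28
Import duty = 438989.70 × 6.1% = 26778.37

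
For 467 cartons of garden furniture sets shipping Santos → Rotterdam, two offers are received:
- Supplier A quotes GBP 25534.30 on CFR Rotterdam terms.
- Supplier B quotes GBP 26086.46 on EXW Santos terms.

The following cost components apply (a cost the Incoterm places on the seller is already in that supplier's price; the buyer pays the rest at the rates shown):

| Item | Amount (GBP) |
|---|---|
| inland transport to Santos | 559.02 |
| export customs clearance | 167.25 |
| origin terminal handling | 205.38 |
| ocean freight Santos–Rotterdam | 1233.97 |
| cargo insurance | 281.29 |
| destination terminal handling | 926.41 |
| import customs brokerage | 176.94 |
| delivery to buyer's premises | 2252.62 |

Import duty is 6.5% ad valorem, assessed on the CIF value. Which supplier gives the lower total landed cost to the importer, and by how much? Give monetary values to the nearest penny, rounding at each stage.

Supplier A (CFR):
CIF value = CFR price + insurance = 25534.30 + 281.29 = 25815.59
Import duty = 25815.59 × 6.5% = 1678.01
Buyer bears (A): 281.29 + 926.41 + 176.94 + 2252.62 = 3637.26
Landed cost (A) = invoice 25534.30 + 3637.26 + duty 1678.01 = 30849.57
Supplier B (EXW):
CIF value = EXW price + inland to port + export clearance + origin terminal + freight + insurance = 26086.46 + 559.02 + 167.25 + 205.38 + 1233.97 + 281.29 = 28533.37
Import duty = 28533.37 × 6.5% = 1854.67
Buyer bears (B): 559.02 + 167.25 + 205.38 + 1233.97 + 281.29 + 926.41 + 176.94 + 2252.62 = 5802.88
Landed cost (B) = invoice 26086.46 + 5802.88 + duty 1854.67 = 33744.01
Difference = |30849.57 − 33744.01| = 2894.44

Supplier A is cheaper by GBP 2894.44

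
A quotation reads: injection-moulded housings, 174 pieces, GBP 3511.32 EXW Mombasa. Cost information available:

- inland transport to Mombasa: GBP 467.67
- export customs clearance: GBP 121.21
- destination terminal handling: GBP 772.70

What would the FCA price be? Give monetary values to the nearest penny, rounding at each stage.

Not relevant to the conversion: destination terminal — on the buyer under both terms; not part of either seller's price.
From EXW to FCA, the seller additionally bears: inland to port, export clearance.
FCA price = 3511.32 + 467.67 + 121.21 = 4100.20

FCA price: GBP 4100.20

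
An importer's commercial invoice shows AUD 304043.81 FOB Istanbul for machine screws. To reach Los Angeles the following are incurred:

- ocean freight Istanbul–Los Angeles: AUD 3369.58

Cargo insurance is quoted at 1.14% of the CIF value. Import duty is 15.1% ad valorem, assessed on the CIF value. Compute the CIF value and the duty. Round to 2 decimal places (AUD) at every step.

Let C be the CIF value. C = FOB price + freight + 1.14% × C
C − 1.14% × C = 304043.81 + 3369.58
0.9886 × C = 307413.39
C = 307413.39 / 0.9886 = 310958.31
Insurance premium = 1.14% × 310958.31 = 3544.92
Import duty = 310958.31 × 15.1% = 46954.70

CIF value: AUD 310958.31; import duty: AUD 46954.70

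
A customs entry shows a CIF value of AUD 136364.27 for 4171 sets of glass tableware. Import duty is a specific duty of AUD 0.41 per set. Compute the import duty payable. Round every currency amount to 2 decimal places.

Import duty: AUD 1710.11

Import duty = 4171 × 0.41 = 1710.11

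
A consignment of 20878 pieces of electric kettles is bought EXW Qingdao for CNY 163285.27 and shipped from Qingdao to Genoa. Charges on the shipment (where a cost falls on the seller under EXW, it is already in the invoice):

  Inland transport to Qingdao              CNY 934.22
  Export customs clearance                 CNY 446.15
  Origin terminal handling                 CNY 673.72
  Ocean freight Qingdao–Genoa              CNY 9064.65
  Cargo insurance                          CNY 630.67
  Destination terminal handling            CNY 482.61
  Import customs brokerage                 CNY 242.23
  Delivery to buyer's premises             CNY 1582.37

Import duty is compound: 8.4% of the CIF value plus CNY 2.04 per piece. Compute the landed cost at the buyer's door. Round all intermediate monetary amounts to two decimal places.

Total landed cost: CNY 234635.92

EXW: the seller makes goods available at their premises; the buyer bears all onward costs.
CIF value = EXW price + inland to port + export clearance + origin terminal + freight + insurance = 163285.27 + 934.22 + 446.15 + 673.72 + 9064.65 + 630.67 = 175034.68
Ad valorem component: 175034.68 × 8.4% = 14702.91
Specific component: 20878 × 2.04 = 42591.12
Import duty = 14702.91 + 42591.12 = 57294.03
Buyer bears: inland to port 934.22 + export clearance 446.15 + origin terminal 673.72 + freight 9064.65 + insurance 630.67 + destination terminal 482.61 + brokerage 242.23 + delivery 1582.37 + duty 57294.03 = 71350.65
Landed cost = invoice 163285.27 + 71350.65 = 234635.92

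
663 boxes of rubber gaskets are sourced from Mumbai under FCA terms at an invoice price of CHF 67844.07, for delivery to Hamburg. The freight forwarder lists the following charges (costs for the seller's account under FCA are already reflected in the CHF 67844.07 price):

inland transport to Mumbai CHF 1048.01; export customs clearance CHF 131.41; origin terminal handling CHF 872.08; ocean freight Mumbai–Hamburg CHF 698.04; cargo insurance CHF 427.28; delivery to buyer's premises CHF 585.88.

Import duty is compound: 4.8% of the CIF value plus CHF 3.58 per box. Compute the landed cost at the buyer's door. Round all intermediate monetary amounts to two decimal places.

Total landed cost: CHF 76153.28

FCA: the seller delivers export-cleared goods to the carrier; the buyer bears costs from that point.
Already in the invoice (seller's account under FCA): inland to port, export clearance — exclude.
CIF value = FCA price + origin terminal + freight + insurance = 67844.07 + 872.08 + 698.04 + 427.28 = 69841.47
Ad valorem component: 69841.47 × 4.8% = 3352.39
Specific component: 663 × 3.58 = 2373.54
Import duty = 3352.39 + 2373.54 = 5725.93
Buyer bears: origin terminal 872.08 + freight 698.04 + insurance 427.28 + delivery 585.88 + duty 5725.93 = 8309.21
Landed cost = invoice 67844.07 + 8309.21 = 76153.28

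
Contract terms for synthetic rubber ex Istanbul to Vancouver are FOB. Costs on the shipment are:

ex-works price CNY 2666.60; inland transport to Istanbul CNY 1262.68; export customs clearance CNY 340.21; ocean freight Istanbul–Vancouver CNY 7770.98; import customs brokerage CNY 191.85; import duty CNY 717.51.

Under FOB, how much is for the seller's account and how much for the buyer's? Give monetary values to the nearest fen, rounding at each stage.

Seller: CNY 4269.49; buyer: CNY 8680.34

FOB: the seller bears costs until goods are on board at the origin port; the buyer bears freight, insurance and all costs thereafter.
Seller's account: goods 2666.60 + inland to port 1262.68 + export clearance 340.21 = 4269.49
Buyer's account: freight 7770.98 + brokerage 191.85 + duty 717.51 = 8680.34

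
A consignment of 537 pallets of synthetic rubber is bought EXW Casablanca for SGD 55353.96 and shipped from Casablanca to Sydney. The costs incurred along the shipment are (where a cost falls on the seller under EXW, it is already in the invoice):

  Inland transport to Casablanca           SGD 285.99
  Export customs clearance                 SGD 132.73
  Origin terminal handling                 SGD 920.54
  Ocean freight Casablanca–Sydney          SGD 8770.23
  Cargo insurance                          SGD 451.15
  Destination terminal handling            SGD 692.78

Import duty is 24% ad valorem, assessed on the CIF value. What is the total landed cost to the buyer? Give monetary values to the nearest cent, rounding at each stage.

EXW: the seller makes goods available at their premises; the buyer bears all onward costs.
CIF value = EXW price + inland to port + export clearance + origin terminal + freight + insurance = 55353.96 + 285.99 + 132.73 + 920.54 + 8770.23 + 451.15 = 65914.60
Import duty = 65914.60 × 24% = 15819.50
Buyer bears: inland to port 285.99 + export clearance 132.73 + origin terminal 920.54 + freight 8770.23 + insurance 451.15 + destination terminal 692.78 + duty 15819.50 = 27072.92
Landed cost = invoice 55353.96 + 27072.92 = 82426.88

Total landed cost: SGD 82426.88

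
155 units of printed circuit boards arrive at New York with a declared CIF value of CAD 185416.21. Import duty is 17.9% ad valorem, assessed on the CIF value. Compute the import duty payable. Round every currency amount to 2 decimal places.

Import duty = 185416.21 × 17.9% = 33189.50

Import duty: CAD 33189.50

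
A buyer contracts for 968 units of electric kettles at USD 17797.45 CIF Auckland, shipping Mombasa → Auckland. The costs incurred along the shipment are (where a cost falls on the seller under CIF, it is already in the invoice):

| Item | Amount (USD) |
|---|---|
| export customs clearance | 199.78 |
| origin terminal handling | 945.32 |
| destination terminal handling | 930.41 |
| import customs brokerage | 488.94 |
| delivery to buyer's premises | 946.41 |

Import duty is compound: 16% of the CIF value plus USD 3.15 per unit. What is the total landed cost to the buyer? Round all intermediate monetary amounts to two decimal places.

CIF: the seller pays costs through ocean freight and marine insurance to the destination port.
Already in the invoice (seller's account under CIF): export clearance, origin terminal — exclude.
The CIF price already equals the CIF value: 17797.45
Ad valorem component: 17797.45 × 16% = 2847.59
Specific component: 968 × 3.15 = 3049.20
Import duty = 2847.59 + 3049.20 = 5896.79
Buyer bears: destination terminal 930.41 + brokerage 488.94 + delivery 946.41 + duty 5896.79 = 8262.55
Landed cost = invoice 17797.45 + 8262.55 = 26060.00

Total landed cost: USD 26060.00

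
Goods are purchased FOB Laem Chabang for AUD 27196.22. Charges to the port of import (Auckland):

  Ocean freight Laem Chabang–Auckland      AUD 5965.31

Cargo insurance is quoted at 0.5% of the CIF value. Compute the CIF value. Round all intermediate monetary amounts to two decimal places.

Let C be the CIF value. C = FOB price + freight + 0.5% × C
C − 0.5% × C = 27196.22 + 5965.31
0.995 × C = 33161.53
C = 33161.53 / 0.995 = 33328.17
Insurance premium = 0.5% × 33328.17 = 166.64

CIF value: AUD 33328.17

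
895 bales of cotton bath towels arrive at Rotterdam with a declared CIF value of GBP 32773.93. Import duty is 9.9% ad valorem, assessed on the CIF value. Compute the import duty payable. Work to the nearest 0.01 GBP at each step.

Import duty = 32773.93 × 9.9% = 3244.62

Import duty: GBP 3244.62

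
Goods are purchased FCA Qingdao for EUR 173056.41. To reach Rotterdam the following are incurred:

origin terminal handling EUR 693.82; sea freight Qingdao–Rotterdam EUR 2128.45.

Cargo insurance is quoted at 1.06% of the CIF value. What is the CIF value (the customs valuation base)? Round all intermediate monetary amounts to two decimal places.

CIF value: EUR 177762.97

Let C be the CIF value. C = FCA price + pre-shipment costs + freight + 1.06% × C
C − 1.06% × C = 173056.41 + 693.82 + 2128.45
0.9894 × C = 175878.68
C = 175878.68 / 0.9894 = 177762.97
Insurance premium = 1.06% × 177762.97 = 1884.29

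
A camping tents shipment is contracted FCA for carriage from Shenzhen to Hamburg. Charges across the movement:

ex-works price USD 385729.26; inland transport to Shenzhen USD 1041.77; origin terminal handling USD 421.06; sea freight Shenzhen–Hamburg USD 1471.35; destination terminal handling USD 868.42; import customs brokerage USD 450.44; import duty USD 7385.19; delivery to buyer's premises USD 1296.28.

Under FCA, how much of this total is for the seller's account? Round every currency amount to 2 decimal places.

Seller's account: USD 386771.03

FCA: the seller delivers export-cleared goods to the carrier; the buyer bears costs from that point.
Seller's account: goods 385729.26 + inland to port 1041.77 = 386771.03
Buyer's account: origin terminal 421.06 + freight 1471.35 + destination terminal 868.42 + brokerage 450.44 + duty 7385.19 + delivery 1296.28 = 11892.74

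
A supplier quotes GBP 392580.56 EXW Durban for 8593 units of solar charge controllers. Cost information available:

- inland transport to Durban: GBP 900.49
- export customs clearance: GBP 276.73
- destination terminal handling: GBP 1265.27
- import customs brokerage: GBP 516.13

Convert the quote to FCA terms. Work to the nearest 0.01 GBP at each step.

FCA price: GBP 393757.78

Not relevant to the conversion: destination terminal, brokerage — on the buyer under both terms; not part of either seller's price.
From EXW to FCA, the seller additionally bears: inland to port, export clearance.
FCA price = 392580.56 + 900.49 + 276.73 = 393757.78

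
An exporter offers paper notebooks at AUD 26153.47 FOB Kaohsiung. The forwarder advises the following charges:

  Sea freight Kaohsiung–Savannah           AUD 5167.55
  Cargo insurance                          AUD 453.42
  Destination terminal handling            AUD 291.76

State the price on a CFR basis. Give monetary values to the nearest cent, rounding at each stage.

Not relevant to the conversion: destination terminal, insurance — on the buyer under both terms; not part of either seller's price.
From FOB to CFR, the seller additionally bears: freight.
CFR price = 26153.47 + 5167.55 = 31321.02

CFR price: AUD 31321.02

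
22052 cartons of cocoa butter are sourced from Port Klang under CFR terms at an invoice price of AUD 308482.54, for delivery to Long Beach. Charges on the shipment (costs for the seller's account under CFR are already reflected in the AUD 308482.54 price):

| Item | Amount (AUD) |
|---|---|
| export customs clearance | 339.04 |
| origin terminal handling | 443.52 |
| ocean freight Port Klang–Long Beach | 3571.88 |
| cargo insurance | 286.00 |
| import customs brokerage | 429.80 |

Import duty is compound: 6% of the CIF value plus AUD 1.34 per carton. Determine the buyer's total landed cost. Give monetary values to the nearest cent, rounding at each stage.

Total landed cost: AUD 357274.13

CFR: the seller pays costs through ocean freight to the destination port, but not insurance.
Already in the invoice (seller's account under CFR): export clearance, origin terminal, freight — exclude.
CIF value = CFR price + insurance = 308482.54 + 286.00 = 308768.54
Ad valorem component: 308768.54 × 6% = 18526.11
Specific component: 22052 × 1.34 = 29549.68
Import duty = 18526.11 + 29549.68 = 48075.79
Buyer bears: insurance 286.00 + brokerage 429.80 + duty 48075.79 = 48791.59
Landed cost = invoice 308482.54 + 48791.59 = 357274.13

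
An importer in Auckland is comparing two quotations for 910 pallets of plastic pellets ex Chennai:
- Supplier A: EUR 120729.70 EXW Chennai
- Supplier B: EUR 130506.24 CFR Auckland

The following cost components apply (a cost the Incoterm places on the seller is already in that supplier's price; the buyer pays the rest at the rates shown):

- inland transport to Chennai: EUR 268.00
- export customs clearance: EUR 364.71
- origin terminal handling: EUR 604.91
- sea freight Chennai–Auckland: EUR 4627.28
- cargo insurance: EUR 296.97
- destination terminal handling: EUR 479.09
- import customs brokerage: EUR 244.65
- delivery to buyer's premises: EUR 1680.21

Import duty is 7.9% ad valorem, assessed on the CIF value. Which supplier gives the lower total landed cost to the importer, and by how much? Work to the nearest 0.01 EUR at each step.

Supplier A (EXW):
CIF value = EXW price + inland to port + export clearance + origin terminal + freight + insurance = 120729.70 + 268.00 + 364.71 + 604.91 + 4627.28 + 296.97 = 126891.57
Import duty = 126891.57 × 7.9% = 10024.43
Buyer bears (A): 268.00 + 364.71 + 604.91 + 4627.28 + 296.97 + 479.09 + 244.65 + 1680.21 = 8565.82
Landed cost (A) = invoice 120729.70 + 8565.82 + duty 10024.43 = 139319.95
Supplier B (CFR):
CIF value = CFR price + insurance = 130506.24 + 296.97 = 130803.21
Import duty = 130803.21 × 7.9% = 10333.45
Buyer bears (B): 296.97 + 479.09 + 244.65 + 1680.21 = 2700.92
Landed cost (B) = invoice 130506.24 + 2700.92 + duty 10333.45 = 143540.61
Difference = |139319.95 − 143540.61| = 4220.66

Supplier A is cheaper by EUR 4220.66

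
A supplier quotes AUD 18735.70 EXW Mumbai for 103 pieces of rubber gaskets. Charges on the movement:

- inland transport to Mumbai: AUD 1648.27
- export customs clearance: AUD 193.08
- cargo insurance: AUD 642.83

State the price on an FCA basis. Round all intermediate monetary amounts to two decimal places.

Not relevant to the conversion: insurance — on the buyer under both terms; not part of either seller's price.
From EXW to FCA, the seller additionally bears: inland to port, export clearance.
FCA price = 18735.70 + 1648.27 + 193.08 = 20577.05

FCA price: AUD 20577.05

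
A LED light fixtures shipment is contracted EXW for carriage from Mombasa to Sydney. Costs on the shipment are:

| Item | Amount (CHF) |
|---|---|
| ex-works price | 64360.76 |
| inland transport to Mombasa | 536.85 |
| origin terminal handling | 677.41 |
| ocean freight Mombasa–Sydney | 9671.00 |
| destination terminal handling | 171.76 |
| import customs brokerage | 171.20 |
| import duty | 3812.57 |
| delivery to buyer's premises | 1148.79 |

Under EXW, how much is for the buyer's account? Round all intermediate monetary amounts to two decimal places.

EXW: the seller makes goods available at their premises; the buyer bears all onward costs.
Seller's account: goods 64360.76 = 64360.76
Buyer's account: inland to port 536.85 + origin terminal 677.41 + freight 9671.00 + destination terminal 171.76 + brokerage 171.20 + duty 3812.57 + delivery 1148.79 = 16189.58

Buyer's account: CHF 16189.58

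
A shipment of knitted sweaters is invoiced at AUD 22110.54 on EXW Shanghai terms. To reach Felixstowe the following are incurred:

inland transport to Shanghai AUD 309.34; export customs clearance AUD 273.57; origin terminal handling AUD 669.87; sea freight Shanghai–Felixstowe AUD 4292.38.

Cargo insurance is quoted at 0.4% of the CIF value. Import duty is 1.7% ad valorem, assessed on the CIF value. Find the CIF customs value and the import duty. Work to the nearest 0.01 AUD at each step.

Let C be the CIF value. C = EXW price + pre-shipment costs + freight + 0.4% × C
C − 0.4% × C = 22110.54 + 309.34 + 273.57 + 669.87 + 4292.38
0.996 × C = 27655.70
C = 27655.70 / 0.996 = 27766.77
Insurance premium = 0.4% × 27766.77 = 111.07
Import duty = 27766.77 × 1.7% = 472.04

CIF value: AUD 27766.77; import duty: AUD 472.04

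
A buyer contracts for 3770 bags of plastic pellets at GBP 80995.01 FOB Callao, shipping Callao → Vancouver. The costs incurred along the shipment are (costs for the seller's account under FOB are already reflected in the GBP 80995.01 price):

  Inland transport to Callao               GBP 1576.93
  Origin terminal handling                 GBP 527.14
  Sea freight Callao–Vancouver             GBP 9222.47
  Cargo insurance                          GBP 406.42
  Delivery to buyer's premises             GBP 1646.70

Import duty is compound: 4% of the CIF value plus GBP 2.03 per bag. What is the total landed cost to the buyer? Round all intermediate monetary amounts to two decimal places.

Total landed cost: GBP 103548.66

FOB: the seller bears costs until goods are on board at the origin port; the buyer bears freight, insurance and all costs thereafter.
Already in the invoice (seller's account under FOB): inland to port, origin terminal — exclude.
CIF value = FOB price + freight + insurance = 80995.01 + 9222.47 + 406.42 = 90623.90
Ad valorem component: 90623.90 × 4% = 3624.96
Specific component: 3770 × 2.03 = 7653.10
Import duty = 3624.96 + 7653.10 = 11278.06
Buyer bears: freight 9222.47 + insurance 406.42 + delivery 1646.70 + duty 11278.06 = 22553.65
Landed cost = invoice 80995.01 + 22553.65 = 103548.66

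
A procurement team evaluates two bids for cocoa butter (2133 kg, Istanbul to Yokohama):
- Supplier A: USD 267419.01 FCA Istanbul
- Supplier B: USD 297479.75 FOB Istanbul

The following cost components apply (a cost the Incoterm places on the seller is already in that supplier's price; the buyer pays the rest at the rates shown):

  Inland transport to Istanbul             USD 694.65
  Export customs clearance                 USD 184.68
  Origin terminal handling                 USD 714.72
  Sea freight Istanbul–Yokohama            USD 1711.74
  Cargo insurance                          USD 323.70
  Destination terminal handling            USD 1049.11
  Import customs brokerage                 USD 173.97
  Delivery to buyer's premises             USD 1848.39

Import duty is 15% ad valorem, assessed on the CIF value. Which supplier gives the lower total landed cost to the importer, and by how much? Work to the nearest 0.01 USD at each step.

Supplier A is cheaper by USD 33747.92

Supplier A (FCA):
CIF value = FCA price + origin terminal + freight + insurance = 267419.01 + 714.72 + 1711.74 + 323.70 = 270169.17
Import duty = 270169.17 × 15% = 40525.38
Buyer bears (A): 714.72 + 1711.74 + 323.70 + 1049.11 + 173.97 + 1848.39 = 5821.63
Landed cost (A) = invoice 267419.01 + 5821.63 + duty 40525.38 = 313766.02
Supplier B (FOB):
CIF value = FOB price + freight + insurance = 297479.75 + 1711.74 + 323.70 = 299515.19
Import duty = 299515.19 × 15% = 44927.28
Buyer bears (B): 1711.74 + 323.70 + 1049.11 + 173.97 + 1848.39 = 5106.91
Landed cost (B) = invoice 297479.75 + 5106.91 + duty 44927.28 = 347513.94
Difference = |313766.02 − 347513.94| = 33747.92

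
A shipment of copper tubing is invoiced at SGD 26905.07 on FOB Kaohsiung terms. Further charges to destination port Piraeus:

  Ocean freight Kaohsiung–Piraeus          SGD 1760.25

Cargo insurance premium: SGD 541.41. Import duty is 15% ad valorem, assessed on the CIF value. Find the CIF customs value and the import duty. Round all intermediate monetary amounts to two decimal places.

CIF = FOB price + freight + insurance
CIF = 26905.07 + 1760.25 + 541.41 = 29206.73
Import duty = 29206.73 × 15% = 4381.01

CIF value: SGD 29206.73; import duty: SGD 4381.01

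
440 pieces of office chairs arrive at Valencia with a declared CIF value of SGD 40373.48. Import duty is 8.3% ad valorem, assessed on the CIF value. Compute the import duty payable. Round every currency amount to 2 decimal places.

Import duty: SGD 3351.00

Import duty = 40373.48 × 8.3% = 3351.00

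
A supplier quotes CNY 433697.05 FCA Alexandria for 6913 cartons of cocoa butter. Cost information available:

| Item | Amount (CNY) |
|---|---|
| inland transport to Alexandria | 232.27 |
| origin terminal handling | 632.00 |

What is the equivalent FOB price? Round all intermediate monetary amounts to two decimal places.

Not relevant to the conversion: inland to port — on the seller under both FCA and FOB; already in the FCA price and stays in the FOB price.
From FCA to FOB, the seller additionally bears: origin terminal.
FOB price = 433697.05 + 632.00 = 434329.05

FOB price: CNY 434329.05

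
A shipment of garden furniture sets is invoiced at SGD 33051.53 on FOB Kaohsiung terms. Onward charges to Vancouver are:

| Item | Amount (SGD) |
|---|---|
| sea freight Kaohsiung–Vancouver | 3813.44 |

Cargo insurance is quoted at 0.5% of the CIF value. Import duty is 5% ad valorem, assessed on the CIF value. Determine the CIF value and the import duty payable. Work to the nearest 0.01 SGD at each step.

CIF value: SGD 37050.22; import duty: SGD 1852.51

Let C be the CIF value. C = FOB price + freight + 0.5% × C
C − 0.5% × C = 33051.53 + 3813.44
0.995 × C = 36864.97
C = 36864.97 / 0.995 = 37050.22
Insurance premium = 0.5% × 37050.22 = 185.25
Import duty = 37050.22 × 5% = 1852.51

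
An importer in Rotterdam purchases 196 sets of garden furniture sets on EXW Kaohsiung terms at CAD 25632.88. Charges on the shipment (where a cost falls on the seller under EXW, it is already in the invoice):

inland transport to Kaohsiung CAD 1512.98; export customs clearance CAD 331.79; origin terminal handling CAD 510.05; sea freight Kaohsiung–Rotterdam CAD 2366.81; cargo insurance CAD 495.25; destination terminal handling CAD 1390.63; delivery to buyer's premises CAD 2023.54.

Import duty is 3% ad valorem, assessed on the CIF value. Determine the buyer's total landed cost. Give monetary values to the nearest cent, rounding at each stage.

Total landed cost: CAD 35189.42

EXW: the seller makes goods available at their premises; the buyer bears all onward costs.
CIF value = EXW price + inland to port + export clearance + origin terminal + freight + insurance = 25632.88 + 1512.98 + 331.79 + 510.05 + 2366.81 + 495.25 = 30849.76
Import duty = 30849.76 × 3% = 925.49
Buyer bears: inland to port 1512.98 + export clearance 331.79 + origin terminal 510.05 + freight 2366.81 + insurance 495.25 + destination terminal 1390.63 + delivery 2023.54 + duty 925.49 = 9556.54
Landed cost = invoice 25632.88 + 9556.54 = 35189.42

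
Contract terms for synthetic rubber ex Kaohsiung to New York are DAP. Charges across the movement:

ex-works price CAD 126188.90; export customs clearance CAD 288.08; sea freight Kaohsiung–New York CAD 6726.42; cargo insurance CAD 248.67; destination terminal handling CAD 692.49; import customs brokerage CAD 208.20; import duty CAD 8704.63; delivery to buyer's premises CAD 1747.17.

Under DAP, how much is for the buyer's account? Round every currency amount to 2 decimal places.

Buyer's account: CAD 8912.83

DAP: the seller bears all costs to the named destination except import duty and clearance.
Seller's account: goods 126188.90 + export clearance 288.08 + freight 6726.42 + insurance 248.67 + destination terminal 692.49 + delivery 1747.17 = 135891.73
Buyer's account: brokerage 208.20 + duty 8704.63 = 8912.83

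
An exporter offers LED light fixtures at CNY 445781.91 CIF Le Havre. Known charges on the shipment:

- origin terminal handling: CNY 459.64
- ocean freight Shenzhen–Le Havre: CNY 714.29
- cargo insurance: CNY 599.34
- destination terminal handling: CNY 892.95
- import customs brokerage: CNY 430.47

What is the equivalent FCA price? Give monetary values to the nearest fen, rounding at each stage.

Not relevant to the conversion: brokerage, destination terminal — on the buyer under both terms; not part of either seller's price.
From CIF to FCA, the seller no longer bears: origin terminal, freight, insurance.
FCA price = 445781.91 − 459.64 − 714.29 − 599.34 = 444008.64

FCA price: CNY 444008.64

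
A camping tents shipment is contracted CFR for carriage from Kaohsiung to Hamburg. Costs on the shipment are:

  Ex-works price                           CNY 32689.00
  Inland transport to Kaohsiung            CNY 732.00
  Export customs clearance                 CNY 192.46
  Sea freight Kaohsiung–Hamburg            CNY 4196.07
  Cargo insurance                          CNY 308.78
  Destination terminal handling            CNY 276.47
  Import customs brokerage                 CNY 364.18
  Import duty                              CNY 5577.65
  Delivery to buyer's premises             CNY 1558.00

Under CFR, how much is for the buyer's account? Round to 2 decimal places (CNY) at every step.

Buyer's account: CNY 8085.08

CFR: the seller pays costs through ocean freight to the destination port, but not insurance.
Seller's account: goods 32689.00 + inland to port 732.00 + export clearance 192.46 + freight 4196.07 = 37809.53
Buyer's account: insurance 308.78 + destination terminal 276.47 + brokerage 364.18 + duty 5577.65 + delivery 1558.00 = 8085.08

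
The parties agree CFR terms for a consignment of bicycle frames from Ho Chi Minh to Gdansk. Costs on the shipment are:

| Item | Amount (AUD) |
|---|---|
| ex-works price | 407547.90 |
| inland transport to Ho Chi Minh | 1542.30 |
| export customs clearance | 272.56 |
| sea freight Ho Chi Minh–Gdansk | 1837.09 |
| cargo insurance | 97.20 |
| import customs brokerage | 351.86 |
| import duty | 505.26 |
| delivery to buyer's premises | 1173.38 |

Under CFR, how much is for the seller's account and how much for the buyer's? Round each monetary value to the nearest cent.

CFR: the seller pays costs through ocean freight to the destination port, but not insurance.
Seller's account: goods 407547.90 + inland to port 1542.30 + export clearance 272.56 + freight 1837.09 = 411199.85
Buyer's account: insurance 97.20 + brokerage 351.86 + duty 505.26 + delivery 1173.38 = 2127.70

Seller: AUD 411199.85; buyer: AUD 2127.70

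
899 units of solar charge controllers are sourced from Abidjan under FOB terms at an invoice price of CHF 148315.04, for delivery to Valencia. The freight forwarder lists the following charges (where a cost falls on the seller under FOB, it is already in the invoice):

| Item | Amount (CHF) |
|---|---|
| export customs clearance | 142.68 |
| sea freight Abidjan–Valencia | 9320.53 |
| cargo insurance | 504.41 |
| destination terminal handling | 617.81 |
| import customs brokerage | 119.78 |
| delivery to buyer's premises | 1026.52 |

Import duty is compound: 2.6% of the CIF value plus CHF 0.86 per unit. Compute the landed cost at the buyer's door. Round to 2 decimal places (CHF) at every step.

FOB: the seller bears costs until goods are on board at the origin port; the buyer bears freight, insurance and all costs thereafter.
Already in the invoice (seller's account under FOB): export clearance — exclude.
CIF value = FOB price + freight + insurance = 148315.04 + 9320.53 + 504.41 = 158139.98
Ad valorem component: 158139.98 × 2.6% = 4111.64
Specific component: 899 × 0.86 = 773.14
Import duty = 4111.64 + 773.14 = 4884.78
Buyer bears: freight 9320.53 + insurance 504.41 + destination terminal 617.81 + brokerage 119.78 + delivery 1026.52 + duty 4884.78 = 16473.83
Landed cost = invoice 148315.04 + 16473.83 = 164788.87

Total landed cost: CHF 164788.87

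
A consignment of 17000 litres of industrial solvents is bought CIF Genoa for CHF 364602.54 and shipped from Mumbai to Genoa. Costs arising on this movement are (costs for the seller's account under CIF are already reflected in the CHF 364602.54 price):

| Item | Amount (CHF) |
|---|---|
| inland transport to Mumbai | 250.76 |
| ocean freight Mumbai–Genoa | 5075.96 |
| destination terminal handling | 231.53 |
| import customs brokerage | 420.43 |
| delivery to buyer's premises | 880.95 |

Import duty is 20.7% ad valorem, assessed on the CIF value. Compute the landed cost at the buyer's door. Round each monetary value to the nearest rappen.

Total landed cost: CHF 441608.18

CIF: the seller pays costs through ocean freight and marine insurance to the destination port.
Already in the invoice (seller's account under CIF): inland to port, freight — exclude.
The CIF price already equals the CIF value: 364602.54
Import duty = 364602.54 × 20.7% = 75472.73
Buyer bears: destination terminal 231.53 + brokerage 420.43 + delivery 880.95 + duty 75472.73 = 77005.64
Landed cost = invoice 364602.54 + 77005.64 = 441608.18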